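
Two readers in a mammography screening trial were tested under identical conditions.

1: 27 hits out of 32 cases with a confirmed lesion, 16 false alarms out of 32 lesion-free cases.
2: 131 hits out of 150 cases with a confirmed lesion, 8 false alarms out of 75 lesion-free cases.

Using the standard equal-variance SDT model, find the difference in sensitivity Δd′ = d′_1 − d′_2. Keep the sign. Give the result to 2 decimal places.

Δd′ = -1.38

1: z(0.8438) = 1.010, z(0.5000) = 0.000, d' = 1.010
2: z(0.8733) = 1.142, z(0.1067) = -1.244, d' = 2.386
Δd' = d'_1 − d'_2 = 1.010 − 2.386 = -1.376
2 has the higher sensitivity.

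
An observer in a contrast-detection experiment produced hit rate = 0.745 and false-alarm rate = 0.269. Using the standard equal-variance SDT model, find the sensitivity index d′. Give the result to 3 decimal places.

d′ = 1.275

z(0.745) = 0.6588, z(0.269) = -0.6158
d' = z(H) − z(FA) = 0.6588 − (-0.6158) = 1.2746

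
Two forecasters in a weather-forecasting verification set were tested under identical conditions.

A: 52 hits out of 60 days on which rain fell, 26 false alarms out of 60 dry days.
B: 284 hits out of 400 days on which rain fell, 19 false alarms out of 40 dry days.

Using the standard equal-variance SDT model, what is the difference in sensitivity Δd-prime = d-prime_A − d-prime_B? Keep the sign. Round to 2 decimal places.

A: z(0.8667) = 1.111, z(0.4333) = -0.168, d' = 1.279
B: z(0.7100) = 0.553, z(0.4750) = -0.063, d' = 0.616
Δd' = d'_A − d'_B = 1.279 − 0.616 = 0.663
A has the higher sensitivity.

Δd-prime = 0.66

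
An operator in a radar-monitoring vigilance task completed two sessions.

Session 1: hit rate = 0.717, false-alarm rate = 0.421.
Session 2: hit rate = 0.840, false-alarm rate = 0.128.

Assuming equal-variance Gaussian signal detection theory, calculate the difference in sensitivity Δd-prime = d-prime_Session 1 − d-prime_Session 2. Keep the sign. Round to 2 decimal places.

Session 1: z(0.717) = 0.574, z(0.421) = -0.199, d' = 0.773
Session 2: z(0.840) = 0.994, z(0.128) = -1.136, d' = 2.130
Δd' = d'_Session 1 − d'_Session 2 = 0.773 − 2.130 = -1.357
Session 2 has the higher sensitivity.

Δd-prime = -1.36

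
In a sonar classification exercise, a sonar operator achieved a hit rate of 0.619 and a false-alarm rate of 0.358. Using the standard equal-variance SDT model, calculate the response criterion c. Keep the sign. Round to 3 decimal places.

c = 0.030

Φ⁻¹(H) = 0.3029
Φ⁻¹(FA) = -0.3638
c = −½·[z(H) + z(FA)] = −0.5 × (0.3029 + (-0.3638)) = 0.03045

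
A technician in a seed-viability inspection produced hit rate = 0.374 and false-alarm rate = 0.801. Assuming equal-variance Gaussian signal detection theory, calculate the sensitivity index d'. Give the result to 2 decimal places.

d' = -1.17

Φ⁻¹(0.374) = -0.321, Φ⁻¹(0.801) = 0.845
d' = z(H) − z(FA) = -0.321 − 0.845 = -1.166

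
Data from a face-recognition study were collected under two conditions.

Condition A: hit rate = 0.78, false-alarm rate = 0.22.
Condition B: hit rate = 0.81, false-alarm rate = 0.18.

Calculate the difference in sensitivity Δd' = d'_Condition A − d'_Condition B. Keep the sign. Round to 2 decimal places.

Condition A: z(0.78) = 0.772, z(0.22) = -0.772, d' = 1.544
Condition B: z(0.81) = 0.878, z(0.18) = -0.915, d' = 1.793
Δd' = d'_Condition A − d'_Condition B = 1.544 − 1.793 = -0.249
Condition B has the higher sensitivity.

Δd' = -0.25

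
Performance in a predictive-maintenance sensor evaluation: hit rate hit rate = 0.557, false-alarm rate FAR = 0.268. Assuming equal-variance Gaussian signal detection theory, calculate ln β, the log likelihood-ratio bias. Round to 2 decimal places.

Φ⁻¹(H) = 0.143
Φ⁻¹(FA) = -0.619
ln β = −½·[z(H)² − z(FA)²] = −0.5 × (0.020 − 0.383) = 0.1815

ln β = 0.18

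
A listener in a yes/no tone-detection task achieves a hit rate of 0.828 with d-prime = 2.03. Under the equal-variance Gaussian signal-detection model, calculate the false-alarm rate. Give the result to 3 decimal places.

z(hit rate) = z(0.828) = 0.9463
z(FA) = z(H) − d' = 0.9463 − 2.03 = -1.0837
false-alarm rate = Φ(-1.0837) = 0.1392

false-alarm rate = 0.139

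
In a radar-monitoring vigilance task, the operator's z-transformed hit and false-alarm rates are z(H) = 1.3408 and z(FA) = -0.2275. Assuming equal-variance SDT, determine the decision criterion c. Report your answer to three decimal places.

c = −½·[z(H) + z(FA)] = −½·(1.3408 + (-0.2275)) = -0.55665

c = -0.557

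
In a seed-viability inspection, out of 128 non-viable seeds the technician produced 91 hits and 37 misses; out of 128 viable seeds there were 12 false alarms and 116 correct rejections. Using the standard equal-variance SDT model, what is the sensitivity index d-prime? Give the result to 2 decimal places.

H = 91/128 = 0.7109
FA = 12/128 = 0.0938
z(H) = z(0.7109) = 0.5560
z(FA) = z(0.0938) = -1.3177
d' = z(H) − z(FA) = 0.5560 − (-1.3177) = 1.8737

d-prime = 1.87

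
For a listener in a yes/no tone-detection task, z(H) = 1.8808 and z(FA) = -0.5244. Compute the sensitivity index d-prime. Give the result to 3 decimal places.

d-prime = 2.405

d' = z(H) − z(FA) = 1.8808 − (-0.5244) = 2.4052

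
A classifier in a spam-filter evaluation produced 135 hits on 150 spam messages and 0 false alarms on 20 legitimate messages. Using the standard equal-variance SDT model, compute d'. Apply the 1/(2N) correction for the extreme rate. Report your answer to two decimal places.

The false-alarm rate is 0/20 = 0, so apply the 1/(2N) correction: FA → 1/(2·20) = 0.02500.
z(H) = z(0.90000) = 1.282
z(FA) = z(0.02500) = -1.960
d' = 1.282 − (-1.960) = 3.242

d' = 3.24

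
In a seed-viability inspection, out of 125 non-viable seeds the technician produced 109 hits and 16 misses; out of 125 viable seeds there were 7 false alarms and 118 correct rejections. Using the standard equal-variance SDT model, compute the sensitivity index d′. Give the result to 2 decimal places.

H = 109/125 = 0.8720
FA = 7/125 = 0.0560
z(H) = z(0.8720) = 1.1359
z(FA) = z(0.0560) = -1.5893
d' = z(H) − z(FA) = 1.1359 − (-1.5893) = 2.7252

d′ = 2.73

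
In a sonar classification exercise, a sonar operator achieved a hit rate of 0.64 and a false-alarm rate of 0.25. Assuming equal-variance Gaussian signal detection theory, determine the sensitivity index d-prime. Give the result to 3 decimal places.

d-prime = 1.033

Φ⁻¹(H) = Φ⁻¹(0.64) = 0.3585
Φ⁻¹(FA) = Φ⁻¹(0.25) = -0.6745
d' = z(H) − z(FA) = 0.3585 − (-0.6745) = 1.0330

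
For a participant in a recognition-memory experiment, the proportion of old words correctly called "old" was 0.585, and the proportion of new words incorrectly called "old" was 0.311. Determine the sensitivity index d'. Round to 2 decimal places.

d' = 0.71

Φ⁻¹(H) = 0.215
Φ⁻¹(FA) = -0.493
d' = z(H) − z(FA) = 0.215 − (-0.493) = 0.708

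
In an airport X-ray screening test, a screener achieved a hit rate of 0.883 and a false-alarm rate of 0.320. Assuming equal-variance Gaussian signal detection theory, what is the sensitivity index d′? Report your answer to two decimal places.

z(0.883) = 1.1901, z(0.320) = -0.4677
d' = z(H) − z(FA) = 1.1901 − (-0.4677) = 1.6578

d′ = 1.66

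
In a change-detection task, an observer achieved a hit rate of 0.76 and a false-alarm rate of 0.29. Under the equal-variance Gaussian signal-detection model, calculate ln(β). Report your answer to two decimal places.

ln β = -0.10

z(H) = 0.706
z(FA) = -0.553
ln β = −½·[z(H)² − z(FA)²] = −0.5 × (0.498 − 0.306) = -0.096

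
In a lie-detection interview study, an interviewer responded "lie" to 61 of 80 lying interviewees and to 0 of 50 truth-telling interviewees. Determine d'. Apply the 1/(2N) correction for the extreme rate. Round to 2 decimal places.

d' = 3.04

The false-alarm rate is 0/50 = 0, so apply the 1/(2N) correction: FA → 1/(2·50) = 0.01000.
z(H) = z(0.76250) = 0.714
z(FA) = z(0.01000) = -2.326
d' = 0.714 − (-2.326) = 3.040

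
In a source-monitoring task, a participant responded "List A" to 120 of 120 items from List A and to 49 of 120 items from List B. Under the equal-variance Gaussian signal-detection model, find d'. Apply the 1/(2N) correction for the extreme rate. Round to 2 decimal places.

The hit rate is 120/120 = 1, so apply the 1/(2N) correction: H → 1 − 1/(2·120) = 0.99583.
z(H) = z(0.99583) = 2.638
z(FA) = z(0.40833) = -0.232
d' = 2.638 − (-0.232) = 2.870

d' = 2.87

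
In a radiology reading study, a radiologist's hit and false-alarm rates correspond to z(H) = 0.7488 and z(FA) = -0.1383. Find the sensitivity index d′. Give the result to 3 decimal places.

d' = z(H) − z(FA) = 0.7488 − (-0.1383) = 0.8871

d′ = 0.887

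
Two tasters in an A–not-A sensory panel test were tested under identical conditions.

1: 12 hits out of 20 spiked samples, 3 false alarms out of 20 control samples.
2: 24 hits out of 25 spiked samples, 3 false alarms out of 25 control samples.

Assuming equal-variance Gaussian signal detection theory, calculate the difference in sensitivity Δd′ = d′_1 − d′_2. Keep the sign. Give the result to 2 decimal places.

1: z(0.6000) = 0.253, z(0.1500) = -1.036, d' = 1.289
2: z(0.9600) = 1.751, z(0.1200) = -1.175, d' = 2.926
Δd' = d'_1 − d'_2 = 1.289 − 2.926 = -1.637
2 has the higher sensitivity.

Δd′ = -1.64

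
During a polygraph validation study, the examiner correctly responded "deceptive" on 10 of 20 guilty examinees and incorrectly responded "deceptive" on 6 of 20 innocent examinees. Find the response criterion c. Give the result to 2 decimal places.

H = 10/20 = 0.5000
FA = 6/20 = 0.3000
Φ⁻¹(H) = 0.0000
Φ⁻¹(FA) = -0.5244
c = −½·[z(H) + z(FA)] = −0.5 × (0.0000 + (-0.5244)) = 0.2622

c = 0.26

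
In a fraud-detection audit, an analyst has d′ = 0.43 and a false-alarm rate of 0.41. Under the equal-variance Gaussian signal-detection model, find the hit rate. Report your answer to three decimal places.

hit rate = 0.580

z(false-alarm rate) = z(0.41) = -0.2275
z(H) = z(FA) + d' = -0.2275 + 0.43 = 0.2025
hit rate = Φ(0.2025) = 0.5802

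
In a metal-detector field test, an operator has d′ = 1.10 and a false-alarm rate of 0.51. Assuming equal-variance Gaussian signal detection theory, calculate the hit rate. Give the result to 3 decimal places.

hit rate = 0.870

z(false-alarm rate) = z(0.51) = 0.0251
z(H) = z(FA) + d' = 0.0251 + 1.10 = 1.1251
hit rate = Φ(1.1251) = 0.8697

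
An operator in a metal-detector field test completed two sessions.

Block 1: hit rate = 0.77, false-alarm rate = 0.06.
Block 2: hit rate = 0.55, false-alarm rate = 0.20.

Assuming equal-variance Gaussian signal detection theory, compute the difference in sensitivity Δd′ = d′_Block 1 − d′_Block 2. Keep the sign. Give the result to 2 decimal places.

Δd′ = 1.33

Block 1: z(0.77) = 0.739, z(0.06) = -1.555, d' = 2.294
Block 2: z(0.55) = 0.126, z(0.20) = -0.842, d' = 0.968
Δd' = d'_Block 1 − d'_Block 2 = 2.294 − 0.968 = 1.326
Block 1 has the higher sensitivity.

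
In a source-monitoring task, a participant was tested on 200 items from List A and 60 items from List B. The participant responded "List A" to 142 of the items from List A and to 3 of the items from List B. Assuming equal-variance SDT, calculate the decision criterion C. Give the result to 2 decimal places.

H = 142/200 = 0.7100
FA = 3/60 = 0.0500
z(H) = z(0.7100) = 0.5534
z(FA) = z(0.0500) = -1.6449
c = −½·[z(H) + z(FA)] = −0.5 × (0.5534 + (-1.6449)) = 0.54575

C = 0.55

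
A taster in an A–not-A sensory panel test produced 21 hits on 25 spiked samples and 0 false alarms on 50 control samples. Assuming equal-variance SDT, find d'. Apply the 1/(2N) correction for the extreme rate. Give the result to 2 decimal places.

The false-alarm rate is 0/50 = 0, so apply the 1/(2N) correction: FA → 1/(2·50) = 0.01000.
z(H) = z(0.84000) = 0.994
z(FA) = z(0.01000) = -2.326
d' = 0.994 − (-2.326) = 3.320

d' = 3.32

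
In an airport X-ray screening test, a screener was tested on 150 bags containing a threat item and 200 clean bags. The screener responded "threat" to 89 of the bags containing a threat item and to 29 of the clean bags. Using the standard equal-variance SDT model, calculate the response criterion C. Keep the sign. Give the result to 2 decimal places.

C = 0.41

H = 89/150 = 0.5933
FA = 29/200 = 0.1450
z(H) = z(0.5933) = 0.2360
z(FA) = z(0.1450) = -1.0581
c = −½·[z(H) + z(FA)] = −0.5 × (0.2360 + (-1.0581)) = 0.41105
c > 0: the screener has a conservative response bias.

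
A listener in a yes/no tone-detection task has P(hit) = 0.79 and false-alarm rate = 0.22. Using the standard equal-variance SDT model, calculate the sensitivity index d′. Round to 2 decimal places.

z(H) = z(0.79) = 0.8064
z(FA) = z(0.22) = -0.7722
d' = z(H) − z(FA) = 0.8064 − (-0.7722) = 1.5786

d′ = 1.58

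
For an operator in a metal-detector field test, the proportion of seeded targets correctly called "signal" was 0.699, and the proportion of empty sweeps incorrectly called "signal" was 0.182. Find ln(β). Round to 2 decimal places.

ln β = 0.28

z(H) = 0.522
z(FA) = -0.908
ln β = −½·[z(H)² − z(FA)²] = −0.5 × (0.272 − 0.824) = 0.276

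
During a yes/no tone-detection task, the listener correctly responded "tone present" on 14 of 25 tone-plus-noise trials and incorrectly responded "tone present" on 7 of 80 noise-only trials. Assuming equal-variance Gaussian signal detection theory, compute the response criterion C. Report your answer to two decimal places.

C = 0.60

H = 14/25 = 0.5600
FA = 7/80 = 0.0875
Φ⁻¹(H) = 0.151
Φ⁻¹(FA) = -1.356
c = −½·[z(H) + z(FA)] = −0.5 × (0.151 + (-1.356)) = 0.6025
c > 0: the listener has a conservative response bias.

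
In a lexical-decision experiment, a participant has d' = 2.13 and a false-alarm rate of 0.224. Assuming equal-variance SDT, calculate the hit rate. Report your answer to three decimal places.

hit rate = 0.915

z(false-alarm rate) = z(0.224) = -0.7588
z(H) = z(FA) + d' = -0.7588 + 2.13 = 1.3712
hit rate = Φ(1.3712) = 0.9148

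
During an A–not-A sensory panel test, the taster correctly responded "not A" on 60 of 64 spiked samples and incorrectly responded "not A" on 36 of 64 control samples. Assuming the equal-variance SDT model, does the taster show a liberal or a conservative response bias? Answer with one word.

liberal

z(H) = 1.534, z(FA) = 0.157
c = −½·(z(H) + z(FA)) = -0.8455
c < 0 → liberal criterion (biased toward responding “yes”).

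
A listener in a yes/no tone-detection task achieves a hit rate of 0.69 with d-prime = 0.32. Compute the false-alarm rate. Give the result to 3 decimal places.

z(hit rate) = z(0.69) = 0.4959
z(FA) = z(H) − d' = 0.4959 − 0.32 = 0.1759
false-alarm rate = Φ(0.1759) = 0.5698

false-alarm rate = 0.570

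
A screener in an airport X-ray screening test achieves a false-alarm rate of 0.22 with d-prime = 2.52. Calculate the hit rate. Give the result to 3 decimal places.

hit rate = 0.960

z(false-alarm rate) = z(0.22) = -0.7722
z(H) = z(FA) + d' = -0.7722 + 2.52 = 1.7478
hit rate = Φ(1.7478) = 0.9598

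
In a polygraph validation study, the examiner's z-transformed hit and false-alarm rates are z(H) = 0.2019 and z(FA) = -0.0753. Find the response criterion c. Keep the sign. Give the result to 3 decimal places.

c = −½·[z(H) + z(FA)] = −½·(0.2019 + (-0.0753)) = -0.0633

c = -0.063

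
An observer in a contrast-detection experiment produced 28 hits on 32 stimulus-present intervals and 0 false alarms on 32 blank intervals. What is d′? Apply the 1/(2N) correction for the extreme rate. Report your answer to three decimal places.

The false-alarm rate is 0/32 = 0, so apply the 1/(2N) correction: FA → 1/(2·32) = 0.01562.
z(H) = z(0.87500) = 1.1503
z(FA) = z(0.01562) = -2.1540
d' = 1.1503 − (-2.1540) = 3.3043

d′ = 3.304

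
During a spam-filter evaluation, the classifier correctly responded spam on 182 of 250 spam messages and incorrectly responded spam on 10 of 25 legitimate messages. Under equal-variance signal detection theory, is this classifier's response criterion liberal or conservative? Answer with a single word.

z(H) = 0.607, z(FA) = -0.253
c = −½·(z(H) + z(FA)) = -0.177
c < 0 → liberal criterion (biased toward responding “yes”).

liberal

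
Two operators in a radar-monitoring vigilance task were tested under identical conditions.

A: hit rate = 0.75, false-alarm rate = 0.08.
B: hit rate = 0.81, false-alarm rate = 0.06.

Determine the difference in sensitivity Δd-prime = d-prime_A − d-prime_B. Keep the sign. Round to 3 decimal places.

A: z(0.75) = 0.6745, z(0.08) = -1.4051, d' = 2.0796
B: z(0.81) = 0.8779, z(0.06) = -1.5548, d' = 2.4327
Δd' = d'_A − d'_B = 2.0796 − 2.4327 = -0.3531
B has the higher sensitivity.

Δd-prime = -0.353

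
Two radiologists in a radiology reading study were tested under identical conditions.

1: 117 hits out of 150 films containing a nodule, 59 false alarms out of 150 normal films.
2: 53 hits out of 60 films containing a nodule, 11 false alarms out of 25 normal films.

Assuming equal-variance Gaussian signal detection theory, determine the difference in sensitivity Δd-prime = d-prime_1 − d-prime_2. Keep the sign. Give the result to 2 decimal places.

Δd-prime = -0.30

1: z(0.7800) = 0.772, z(0.3933) = -0.271, d' = 1.043
2: z(0.8833) = 1.192, z(0.4400) = -0.151, d' = 1.343
Δd' = d'_1 − d'_2 = 1.043 − 1.343 = -0.300
2 has the higher sensitivity.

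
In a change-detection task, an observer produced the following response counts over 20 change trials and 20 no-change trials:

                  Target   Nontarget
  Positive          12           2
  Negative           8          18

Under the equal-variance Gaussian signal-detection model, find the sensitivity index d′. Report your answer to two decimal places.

d′ = 1.53

H = 12/20 = 0.6000
FA = 2/20 = 0.1000
z(H) = 0.2533
z(FA) = -1.2816
d' = z(H) − z(FA) = 0.2533 − (-1.2816) = 1.5349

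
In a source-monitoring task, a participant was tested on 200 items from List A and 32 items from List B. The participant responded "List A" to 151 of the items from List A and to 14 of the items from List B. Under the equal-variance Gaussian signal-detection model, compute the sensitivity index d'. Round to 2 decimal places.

H = 151/200 = 0.7550
FA = 14/32 = 0.4375
z(H) = 0.6903
z(FA) = -0.1573
d' = z(H) − z(FA) = 0.6903 − (-0.1573) = 0.8476

d' = 0.85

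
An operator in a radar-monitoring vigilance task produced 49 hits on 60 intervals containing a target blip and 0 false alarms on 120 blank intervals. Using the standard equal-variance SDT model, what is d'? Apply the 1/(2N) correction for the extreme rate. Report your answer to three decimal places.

The false-alarm rate is 0/120 = 0, so apply the 1/(2N) correction: FA → 1/(2·120) = 0.00417.
z(H) = z(0.81667) = 0.9027
z(FA) = z(0.00417) = -2.6380
d' = 0.9027 − (-2.6380) = 3.5407

d' = 3.541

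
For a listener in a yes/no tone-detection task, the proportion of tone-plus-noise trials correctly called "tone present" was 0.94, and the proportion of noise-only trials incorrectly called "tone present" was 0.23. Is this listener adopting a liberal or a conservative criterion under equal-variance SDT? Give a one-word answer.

liberal

z(H) = 1.555, z(FA) = -0.739
c = −½·(z(H) + z(FA)) = -0.408
c < 0 → liberal criterion (biased toward responding “yes”).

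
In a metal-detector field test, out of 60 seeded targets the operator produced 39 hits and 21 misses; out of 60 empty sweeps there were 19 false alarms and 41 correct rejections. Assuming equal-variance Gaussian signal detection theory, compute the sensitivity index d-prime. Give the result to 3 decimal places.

H = 39/60 = 0.6500
FA = 19/60 = 0.3167
z(H) = 0.3853
z(FA) = -0.4769
d' = z(H) − z(FA) = 0.3853 − (-0.4769) = 0.8622

d-prime = 0.862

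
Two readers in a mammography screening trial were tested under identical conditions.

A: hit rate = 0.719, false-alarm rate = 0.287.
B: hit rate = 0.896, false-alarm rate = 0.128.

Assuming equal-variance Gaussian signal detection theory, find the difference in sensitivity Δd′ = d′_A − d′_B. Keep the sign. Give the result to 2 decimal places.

A: z(0.719) = 0.580, z(0.287) = -0.562, d' = 1.142
B: z(0.896) = 1.259, z(0.128) = -1.136, d' = 2.395
Δd' = d'_A − d'_B = 1.142 − 2.395 = -1.253
B has the higher sensitivity.

Δd′ = -1.25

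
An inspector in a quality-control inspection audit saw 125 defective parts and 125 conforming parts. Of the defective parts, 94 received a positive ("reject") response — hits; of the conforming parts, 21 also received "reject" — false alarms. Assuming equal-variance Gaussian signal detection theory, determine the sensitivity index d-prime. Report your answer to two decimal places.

H = 94/125 = 0.7520
FA = 21/125 = 0.1680
z(H) = z(0.7520) = 0.6808
z(FA) = z(0.1680) = -0.9621
d' = z(H) − z(FA) = 0.6808 − (-0.9621) = 1.6429

d-prime = 1.64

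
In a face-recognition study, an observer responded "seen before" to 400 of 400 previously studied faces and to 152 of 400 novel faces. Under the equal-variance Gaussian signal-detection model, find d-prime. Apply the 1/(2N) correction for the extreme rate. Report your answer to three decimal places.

d-prime = 3.329

The hit rate is 400/400 = 1, so apply the 1/(2N) correction: H → 1 − 1/(2·400) = 0.99875.
z(H) = z(0.99875) = 3.0233
z(FA) = z(0.38000) = -0.3055
d' = 3.0233 − (-0.3055) = 3.3288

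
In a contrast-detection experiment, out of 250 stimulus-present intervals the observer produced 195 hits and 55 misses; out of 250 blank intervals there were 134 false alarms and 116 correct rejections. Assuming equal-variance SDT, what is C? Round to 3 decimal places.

H = 195/250 = 0.7800
FA = 134/250 = 0.5360
z(H) = z(0.7800) = 0.7722
z(FA) = z(0.5360) = 0.0904
c = −½·[z(H) + z(FA)] = −0.5 × (0.7722 + 0.0904) = -0.4313

C = -0.431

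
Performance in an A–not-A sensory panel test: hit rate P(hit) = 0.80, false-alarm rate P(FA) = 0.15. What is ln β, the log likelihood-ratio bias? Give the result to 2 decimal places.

ln β = 0.18

z(H) = z(0.80) = 0.842
z(FA) = z(0.15) = -1.036
ln β = −½·[z(H)² − z(FA)²] = −0.5 × (0.709 − 1.073) = 0.182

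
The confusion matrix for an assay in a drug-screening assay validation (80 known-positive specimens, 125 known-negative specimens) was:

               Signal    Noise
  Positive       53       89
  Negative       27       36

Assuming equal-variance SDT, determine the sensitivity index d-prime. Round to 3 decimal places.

H = 53/80 = 0.6625
FA = 89/125 = 0.7120
z(H) = 0.4193
z(FA) = 0.5592
d' = z(H) − z(FA) = 0.4193 − 0.5592 = -0.1399

d-prime = -0.140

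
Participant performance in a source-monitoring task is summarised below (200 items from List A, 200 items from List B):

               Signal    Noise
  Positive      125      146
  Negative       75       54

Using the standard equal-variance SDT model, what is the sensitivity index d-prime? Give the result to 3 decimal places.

H = 125/200 = 0.6250
FA = 146/200 = 0.7300
Φ⁻¹(H) = 0.3186
Φ⁻¹(FA) = 0.6128
d' = z(H) − z(FA) = 0.3186 − 0.6128 = -0.2942

d-prime = -0.294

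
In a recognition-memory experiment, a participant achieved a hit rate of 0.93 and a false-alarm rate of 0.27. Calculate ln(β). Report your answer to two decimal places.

ln β = -0.90

Φ⁻¹(H) = Φ⁻¹(0.93) = 1.476
Φ⁻¹(FA) = Φ⁻¹(0.27) = -0.613
ln β = −½·[z(H)² − z(FA)²] = −0.5 × (2.179 − 0.376) = -0.9015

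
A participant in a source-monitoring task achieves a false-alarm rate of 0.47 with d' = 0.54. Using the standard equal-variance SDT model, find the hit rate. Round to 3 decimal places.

z(false-alarm rate) = z(0.47) = -0.0753
z(H) = z(FA) + d' = -0.0753 + 0.54 = 0.4647
hit rate = Φ(0.4647) = 0.6789

hit rate = 0.679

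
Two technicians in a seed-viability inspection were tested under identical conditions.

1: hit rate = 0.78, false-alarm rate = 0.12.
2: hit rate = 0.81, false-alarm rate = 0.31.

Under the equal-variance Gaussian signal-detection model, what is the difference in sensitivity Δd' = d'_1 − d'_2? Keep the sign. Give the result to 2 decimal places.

Δd' = 0.57

1: z(0.78) = 0.772, z(0.12) = -1.175, d' = 1.947
2: z(0.81) = 0.878, z(0.31) = -0.496, d' = 1.374
Δd' = d'_1 − d'_2 = 1.947 − 1.374 = 0.573
1 has the higher sensitivity.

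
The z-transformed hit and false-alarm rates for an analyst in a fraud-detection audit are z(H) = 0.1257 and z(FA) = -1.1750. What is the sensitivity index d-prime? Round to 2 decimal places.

d-prime = 1.30

d' = z(H) − z(FA) = 0.1257 − (-1.1750) = 1.3007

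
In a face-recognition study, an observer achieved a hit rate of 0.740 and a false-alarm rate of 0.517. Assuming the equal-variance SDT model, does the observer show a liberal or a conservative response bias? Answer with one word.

liberal

z(H) = 0.643, z(FA) = 0.043
c = −½·(z(H) + z(FA)) = -0.343
c < 0 → liberal criterion (biased toward responding “yes”).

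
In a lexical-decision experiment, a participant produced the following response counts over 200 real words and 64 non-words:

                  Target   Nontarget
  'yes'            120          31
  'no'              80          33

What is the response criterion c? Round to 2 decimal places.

H = 120/200 = 0.6000
FA = 31/64 = 0.4844
Φ⁻¹(H) = 0.253
Φ⁻¹(FA) = -0.039
c = −½·[z(H) + z(FA)] = −0.5 × (0.253 + (-0.039)) = -0.107

c = -0.11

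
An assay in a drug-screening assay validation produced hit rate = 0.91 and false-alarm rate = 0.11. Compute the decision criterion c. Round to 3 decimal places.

c = -0.057

z(0.91) = 1.3408, z(0.11) = -1.2265
c = −½·[z(H) + z(FA)] = −0.5 × (1.3408 + (-1.2265)) = -0.05715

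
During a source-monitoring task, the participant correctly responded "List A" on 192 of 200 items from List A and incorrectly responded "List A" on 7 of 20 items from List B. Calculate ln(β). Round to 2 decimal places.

ln β = -1.46

H = 192/200 = 0.9600
FA = 7/20 = 0.3500
z(H) = 1.751
z(FA) = -0.385
ln β = −½·[z(H)² − z(FA)²] = −0.5 × (3.066 − 0.148) = -1.459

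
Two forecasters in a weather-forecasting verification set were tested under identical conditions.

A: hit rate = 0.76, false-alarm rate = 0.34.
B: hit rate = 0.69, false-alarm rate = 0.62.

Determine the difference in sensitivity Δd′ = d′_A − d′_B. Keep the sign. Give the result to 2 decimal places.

Δd′ = 0.93

A: z(0.76) = 0.706, z(0.34) = -0.412, d' = 1.118
B: z(0.69) = 0.496, z(0.62) = 0.305, d' = 0.191
Δd' = d'_A − d'_B = 1.118 − 0.191 = 0.927
A has the higher sensitivity.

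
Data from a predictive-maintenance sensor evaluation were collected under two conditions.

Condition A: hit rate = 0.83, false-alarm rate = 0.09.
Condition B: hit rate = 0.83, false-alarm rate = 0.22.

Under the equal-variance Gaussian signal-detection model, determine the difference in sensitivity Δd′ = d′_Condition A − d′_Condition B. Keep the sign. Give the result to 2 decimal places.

Δd′ = 0.57

Condition A: z(0.83) = 0.954, z(0.09) = -1.341, d' = 2.295
Condition B: z(0.83) = 0.954, z(0.22) = -0.772, d' = 1.726
Δd' = d'_Condition A − d'_Condition B = 2.295 − 1.726 = 0.569
Condition A has the higher sensitivity.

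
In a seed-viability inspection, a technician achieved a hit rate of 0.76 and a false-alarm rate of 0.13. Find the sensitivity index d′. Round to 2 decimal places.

d′ = 1.83

z(0.76) = 0.7063, z(0.13) = -1.1264
d' = z(H) − z(FA) = 0.7063 − (-1.1264) = 1.8327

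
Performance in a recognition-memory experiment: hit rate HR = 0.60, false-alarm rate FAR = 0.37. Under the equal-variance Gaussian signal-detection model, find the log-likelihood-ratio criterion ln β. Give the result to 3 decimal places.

ln β = 0.023

z(H) = z(0.60) = 0.2533
z(FA) = z(0.37) = -0.3319
ln β = −½·[z(H)² − z(FA)²] = −0.5 × (0.0642 − 0.1102) = 0.0230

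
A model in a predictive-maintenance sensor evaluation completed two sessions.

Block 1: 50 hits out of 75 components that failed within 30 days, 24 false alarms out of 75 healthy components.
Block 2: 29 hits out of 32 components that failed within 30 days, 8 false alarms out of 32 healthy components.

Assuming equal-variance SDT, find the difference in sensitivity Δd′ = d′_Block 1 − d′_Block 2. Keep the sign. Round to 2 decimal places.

Δd′ = -1.09

Block 1: z(0.6667) = 0.431, z(0.3200) = -0.468, d' = 0.899
Block 2: z(0.9062) = 1.318, z(0.2500) = -0.674, d' = 1.992
Δd' = d'_Block 1 − d'_Block 2 = 0.899 − 1.992 = -1.093
Block 2 has the higher sensitivity.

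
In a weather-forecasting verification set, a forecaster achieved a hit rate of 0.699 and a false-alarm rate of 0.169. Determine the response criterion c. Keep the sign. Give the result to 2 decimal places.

z(H) = z(0.699) = 0.5215
z(FA) = z(0.169) = -0.9581
c = −½·[z(H) + z(FA)] = −0.5 × (0.5215 + (-0.9581)) = 0.2183
c > 0: the forecaster has a conservative response bias.

c = 0.22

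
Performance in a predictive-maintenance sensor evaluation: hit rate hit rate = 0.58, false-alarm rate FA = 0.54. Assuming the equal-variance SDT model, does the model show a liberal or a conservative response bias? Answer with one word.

z(H) = 0.202, z(FA) = 0.100
c = −½·(z(H) + z(FA)) = -0.151
c < 0 → liberal criterion (biased toward responding “yes”).

liberal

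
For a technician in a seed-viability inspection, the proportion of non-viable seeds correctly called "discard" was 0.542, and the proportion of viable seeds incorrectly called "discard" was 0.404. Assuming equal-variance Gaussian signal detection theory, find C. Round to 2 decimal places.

C = 0.07

z(0.542) = 0.1055, z(0.404) = -0.2430
c = −½·[z(H) + z(FA)] = −0.5 × (0.1055 + (-0.2430)) = 0.06875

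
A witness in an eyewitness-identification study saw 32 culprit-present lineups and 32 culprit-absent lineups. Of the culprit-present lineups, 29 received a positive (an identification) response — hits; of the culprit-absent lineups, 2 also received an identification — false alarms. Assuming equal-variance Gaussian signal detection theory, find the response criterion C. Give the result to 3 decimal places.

H = 29/32 = 0.9062
FA = 2/32 = 0.0625
Φ⁻¹(H) = Φ⁻¹(0.9062) = 1.3177
Φ⁻¹(FA) = Φ⁻¹(0.0625) = -1.5341
c = −½·[z(H) + z(FA)] = −0.5 × (1.3177 + (-1.5341)) = 0.1082

C = 0.108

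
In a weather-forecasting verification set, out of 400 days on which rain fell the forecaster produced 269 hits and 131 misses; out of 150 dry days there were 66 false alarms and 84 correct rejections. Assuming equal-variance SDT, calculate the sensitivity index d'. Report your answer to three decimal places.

H = 269/400 = 0.6725
FA = 66/150 = 0.4400
z(H) = z(0.6725) = 0.4468
z(FA) = z(0.4400) = -0.1510
d' = z(H) − z(FA) = 0.4468 − (-0.1510) = 0.5978

d' = 0.598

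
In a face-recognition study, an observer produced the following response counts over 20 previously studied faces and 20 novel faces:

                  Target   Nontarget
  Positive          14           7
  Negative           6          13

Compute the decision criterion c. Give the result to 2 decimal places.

H = 14/20 = 0.7000
FA = 7/20 = 0.3500
z(H) = z(0.7000) = 0.5244
z(FA) = z(0.3500) = -0.3853
c = −½·[z(H) + z(FA)] = −0.5 × (0.5244 + (-0.3853)) = -0.06955
c < 0: the observer has a liberal response bias.

c = -0.07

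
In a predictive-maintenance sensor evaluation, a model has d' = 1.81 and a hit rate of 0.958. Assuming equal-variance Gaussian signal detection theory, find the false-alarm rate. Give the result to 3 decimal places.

false-alarm rate = 0.467

z(hit rate) = z(0.958) = 1.7279
z(FA) = z(H) − d' = 1.7279 − 1.81 = -0.0821
false-alarm rate = Φ(-0.0821) = 0.4673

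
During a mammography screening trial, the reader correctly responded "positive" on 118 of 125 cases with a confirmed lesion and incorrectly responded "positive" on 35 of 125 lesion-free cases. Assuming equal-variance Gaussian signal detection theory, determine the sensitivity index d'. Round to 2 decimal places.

H = 118/125 = 0.9440
FA = 35/125 = 0.2800
z(H) = 1.5893
z(FA) = -0.5828
d' = z(H) − z(FA) = 1.5893 − (-0.5828) = 2.1721

d' = 2.17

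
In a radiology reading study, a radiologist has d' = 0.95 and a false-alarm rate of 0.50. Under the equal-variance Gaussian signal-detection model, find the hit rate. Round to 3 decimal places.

z(false-alarm rate) = z(0.50) = 0.0000
z(H) = z(FA) + d' = 0.0000 + 0.95 = 0.9500
hit rate = Φ(0.9500) = 0.8289

hit rate = 0.829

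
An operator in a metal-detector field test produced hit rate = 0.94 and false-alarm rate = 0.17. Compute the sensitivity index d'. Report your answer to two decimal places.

d' = 2.51

Φ⁻¹(H) = Φ⁻¹(0.94) = 1.5548
Φ⁻¹(FA) = Φ⁻¹(0.17) = -0.9542
d' = z(H) − z(FA) = 1.5548 − (-0.9542) = 2.5090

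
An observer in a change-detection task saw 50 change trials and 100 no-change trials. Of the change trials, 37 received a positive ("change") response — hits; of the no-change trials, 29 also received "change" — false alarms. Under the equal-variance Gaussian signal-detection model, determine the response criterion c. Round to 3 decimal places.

c = -0.045

H = 37/50 = 0.7400
FA = 29/100 = 0.2900
Φ⁻¹(H) = Φ⁻¹(0.7400) = 0.6433
Φ⁻¹(FA) = Φ⁻¹(0.2900) = -0.5534
c = −½·[z(H) + z(FA)] = −0.5 × (0.6433 + (-0.5534)) = -0.04495
c < 0: the observer has a liberal response bias.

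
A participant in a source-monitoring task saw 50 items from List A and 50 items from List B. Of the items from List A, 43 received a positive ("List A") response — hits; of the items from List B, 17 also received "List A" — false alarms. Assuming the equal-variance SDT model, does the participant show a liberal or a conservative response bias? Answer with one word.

liberal

z(H) = 1.080, z(FA) = -0.412
c = −½·(z(H) + z(FA)) = -0.334
c < 0 → liberal criterion (biased toward responding “yes”).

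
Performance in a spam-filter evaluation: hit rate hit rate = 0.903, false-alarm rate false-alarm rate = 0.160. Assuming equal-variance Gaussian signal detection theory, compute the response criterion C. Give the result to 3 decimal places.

z(H) = z(0.903) = 1.2988
z(FA) = z(0.160) = -0.9945
c = −½·[z(H) + z(FA)] = −0.5 × (1.2988 + (-0.9945)) = -0.15215
c < 0: the classifier has a liberal response bias.

C = -0.152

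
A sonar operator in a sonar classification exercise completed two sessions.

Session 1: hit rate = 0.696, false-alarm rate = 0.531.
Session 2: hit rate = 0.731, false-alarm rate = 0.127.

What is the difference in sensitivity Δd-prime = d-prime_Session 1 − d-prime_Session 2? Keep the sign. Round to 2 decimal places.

Δd-prime = -1.32

Session 1: z(0.696) = 0.513, z(0.531) = 0.078, d' = 0.435
Session 2: z(0.731) = 0.616, z(0.127) = -1.141, d' = 1.757
Δd' = d'_Session 1 − d'_Session 2 = 0.435 − 1.757 = -1.322
Session 2 has the higher sensitivity.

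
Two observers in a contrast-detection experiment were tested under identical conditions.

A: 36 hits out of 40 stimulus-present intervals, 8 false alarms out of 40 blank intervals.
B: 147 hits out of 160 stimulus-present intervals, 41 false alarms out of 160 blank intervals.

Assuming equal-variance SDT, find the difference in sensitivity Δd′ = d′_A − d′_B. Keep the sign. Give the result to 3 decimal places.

A: z(0.9000) = 1.2816, z(0.2000) = -0.8416, d' = 2.1232
B: z(0.9187) = 1.3964, z(0.2562) = -0.6551, d' = 2.0515
Δd' = d'_A − d'_B = 2.1232 − 2.0515 = 0.0717
A has the higher sensitivity.

Δd′ = 0.072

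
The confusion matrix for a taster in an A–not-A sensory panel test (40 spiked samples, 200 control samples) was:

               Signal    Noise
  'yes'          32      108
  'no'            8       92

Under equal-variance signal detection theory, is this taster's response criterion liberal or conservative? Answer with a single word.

z(H) = 0.842, z(FA) = 0.100
c = −½·(z(H) + z(FA)) = -0.471
c < 0 → liberal criterion (biased toward responding “yes”).

liberal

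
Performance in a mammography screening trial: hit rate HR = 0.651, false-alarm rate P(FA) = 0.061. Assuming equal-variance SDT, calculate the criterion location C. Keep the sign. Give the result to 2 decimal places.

C = 0.58

z(H) = z(0.651) = 0.388
z(FA) = z(0.061) = -1.546
c = −½·[z(H) + z(FA)] = −0.5 × (0.388 + (-1.546)) = 0.579
c > 0: the reader has a conservative response bias.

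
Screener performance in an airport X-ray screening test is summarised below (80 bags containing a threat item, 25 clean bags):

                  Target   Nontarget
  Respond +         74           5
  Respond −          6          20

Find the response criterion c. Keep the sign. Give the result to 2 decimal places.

H = 74/80 = 0.9250
FA = 5/25 = 0.2000
Φ⁻¹(H) = Φ⁻¹(0.9250) = 1.440
Φ⁻¹(FA) = Φ⁻¹(0.2000) = -0.842
c = −½·[z(H) + z(FA)] = −0.5 × (1.440 + (-0.842)) = -0.299

c = -0.30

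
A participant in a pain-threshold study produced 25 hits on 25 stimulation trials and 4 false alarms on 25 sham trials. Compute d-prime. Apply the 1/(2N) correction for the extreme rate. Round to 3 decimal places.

d-prime = 3.048

The hit rate is 25/25 = 1, so apply the 1/(2N) correction: H → 1 − 1/(2·25) = 0.98000.
z(H) = z(0.98000) = 2.0537
z(FA) = z(0.16000) = -0.9945
d' = 2.0537 − (-0.9945) = 3.0482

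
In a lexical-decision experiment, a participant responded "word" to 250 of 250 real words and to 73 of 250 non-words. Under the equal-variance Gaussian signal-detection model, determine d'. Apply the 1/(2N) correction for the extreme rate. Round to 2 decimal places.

d' = 3.43

The hit rate is 250/250 = 1, so apply the 1/(2N) correction: H → 1 − 1/(2·250) = 0.99800.
z(H) = z(0.99800) = 2.878
z(FA) = z(0.29200) = -0.548
d' = 2.878 − (-0.548) = 3.426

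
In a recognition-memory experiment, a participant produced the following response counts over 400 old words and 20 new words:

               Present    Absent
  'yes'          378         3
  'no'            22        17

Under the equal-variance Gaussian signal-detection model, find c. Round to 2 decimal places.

H = 378/400 = 0.9450
FA = 3/20 = 0.1500
z(H) = z(0.9450) = 1.598
z(FA) = z(0.1500) = -1.036
c = −½·[z(H) + z(FA)] = −0.5 × (1.598 + (-1.036)) = -0.281
c < 0: the participant has a liberal response bias.

c = -0.28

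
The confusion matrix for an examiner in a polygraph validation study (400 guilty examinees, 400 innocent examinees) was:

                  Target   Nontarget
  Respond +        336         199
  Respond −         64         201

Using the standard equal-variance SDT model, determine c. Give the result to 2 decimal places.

c = -0.49

H = 336/400 = 0.8400
FA = 199/400 = 0.4975
z(H) = z(0.8400) = 0.994
z(FA) = z(0.4975) = -0.006
c = −½·[z(H) + z(FA)] = −0.5 × (0.994 + (-0.006)) = -0.494
c < 0: the examiner has a liberal response bias.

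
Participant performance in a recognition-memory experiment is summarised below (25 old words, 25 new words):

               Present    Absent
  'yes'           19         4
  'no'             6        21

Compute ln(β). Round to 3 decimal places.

H = 19/25 = 0.7600
FA = 4/25 = 0.1600
z(H) = 0.7063
z(FA) = -0.9945
ln β = −½·[z(H)² − z(FA)²] = −0.5 × (0.4989 − 0.9890) = 0.24505

ln β = 0.245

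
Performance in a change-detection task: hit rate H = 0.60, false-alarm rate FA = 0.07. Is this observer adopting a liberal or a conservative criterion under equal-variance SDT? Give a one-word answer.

z(H) = 0.253, z(FA) = -1.476
c = −½·(z(H) + z(FA)) = 0.6115
c > 0 → conservative criterion (biased toward responding “no”).

conservative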